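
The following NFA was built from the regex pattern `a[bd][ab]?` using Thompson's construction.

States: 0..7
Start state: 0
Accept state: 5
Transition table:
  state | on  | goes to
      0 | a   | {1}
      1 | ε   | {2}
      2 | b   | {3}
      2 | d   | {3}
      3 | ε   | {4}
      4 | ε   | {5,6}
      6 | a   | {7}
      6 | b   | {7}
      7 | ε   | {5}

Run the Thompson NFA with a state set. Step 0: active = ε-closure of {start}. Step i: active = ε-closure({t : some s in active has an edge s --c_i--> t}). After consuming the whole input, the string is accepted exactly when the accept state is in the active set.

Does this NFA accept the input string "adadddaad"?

S₀ = ε-closure({0}) = {0}
'a' @ 1: {1,2}
'd' @ 2: {3,4,5,6}  (accept∈set)
'a' @ 3: {5,7}  (accept∈set)
'd' @ 4: {}  — no active states
rest 'ddaad' ignored (set empty)
final: {}; accept 5 not in set

Answer: REJECT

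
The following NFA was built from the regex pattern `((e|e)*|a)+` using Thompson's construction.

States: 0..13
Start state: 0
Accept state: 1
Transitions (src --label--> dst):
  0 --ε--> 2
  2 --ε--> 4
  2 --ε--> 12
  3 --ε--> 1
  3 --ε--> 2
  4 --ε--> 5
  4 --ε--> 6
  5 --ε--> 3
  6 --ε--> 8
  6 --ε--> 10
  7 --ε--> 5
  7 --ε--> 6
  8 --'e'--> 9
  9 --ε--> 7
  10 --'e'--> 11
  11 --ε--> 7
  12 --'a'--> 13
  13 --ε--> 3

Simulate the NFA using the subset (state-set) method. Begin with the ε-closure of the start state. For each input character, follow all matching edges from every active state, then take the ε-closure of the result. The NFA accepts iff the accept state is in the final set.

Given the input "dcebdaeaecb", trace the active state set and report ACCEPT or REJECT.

S₀ = ε-closure({0}) = {0,1,2,3,4,5,6,8,10,12}
'd' @ 1: {}  — no active states
rest 'cebdaeaecb' ignored (set empty)
end set {} — state 1 not in

Answer: REJECT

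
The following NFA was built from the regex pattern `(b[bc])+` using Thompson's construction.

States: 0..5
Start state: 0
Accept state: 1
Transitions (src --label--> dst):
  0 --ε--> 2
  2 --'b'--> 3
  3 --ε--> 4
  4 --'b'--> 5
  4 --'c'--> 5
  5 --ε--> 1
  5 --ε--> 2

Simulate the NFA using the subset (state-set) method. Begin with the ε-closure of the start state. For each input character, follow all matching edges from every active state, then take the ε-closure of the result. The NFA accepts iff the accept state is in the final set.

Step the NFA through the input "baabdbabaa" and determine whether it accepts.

initial (ε-close {0}): {0,2}
'b' @ 1: {3,4}
'a' @ 2: {}  — state set empty
rest 'abdbabaa' ignored (set empty)
end set {} — state 1 not in

Answer: REJECT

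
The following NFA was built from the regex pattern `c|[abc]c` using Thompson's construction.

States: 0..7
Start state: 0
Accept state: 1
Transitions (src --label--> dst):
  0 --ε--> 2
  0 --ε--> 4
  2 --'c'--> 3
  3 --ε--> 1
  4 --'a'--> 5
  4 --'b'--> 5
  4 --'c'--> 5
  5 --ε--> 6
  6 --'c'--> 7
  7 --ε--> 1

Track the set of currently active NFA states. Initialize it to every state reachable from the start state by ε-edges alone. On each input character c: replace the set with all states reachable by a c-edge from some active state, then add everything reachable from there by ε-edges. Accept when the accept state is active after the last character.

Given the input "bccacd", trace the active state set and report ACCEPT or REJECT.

Answer: REJECT

Steps:
start: ε-closure({0}) = {0,2,4}
'b' @ 1: {5,6}
'c' @ 2: {1,7}  [accepting]
'c' @ 3: {}  — dead — no transitions
rest 'acd' ignored (set empty)
end set {} — state 1 not in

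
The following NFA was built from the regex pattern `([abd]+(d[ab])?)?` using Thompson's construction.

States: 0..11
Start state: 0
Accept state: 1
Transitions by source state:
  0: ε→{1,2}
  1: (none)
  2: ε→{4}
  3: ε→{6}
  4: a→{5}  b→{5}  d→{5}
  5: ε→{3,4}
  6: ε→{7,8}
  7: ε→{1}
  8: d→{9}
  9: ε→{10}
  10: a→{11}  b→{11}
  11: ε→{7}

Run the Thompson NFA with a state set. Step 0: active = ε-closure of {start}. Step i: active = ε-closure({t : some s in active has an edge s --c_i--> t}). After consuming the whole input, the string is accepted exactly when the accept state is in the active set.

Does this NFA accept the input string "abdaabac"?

Answer: REJECT

Trace:
S₀ = ε-closure({0}) = {0,1,2,4}
'a' @ 1: {1,3,4,5,6,7,8}  (accept∈set)
'b' @ 2: {1,3,4,5,6,7,8}  (accept∈set)
'd' @ 3: {1,3,4,5,6,7,8,9,10}  (accept∈set)
'a' @ 4: {1,3,4,5,6,7,8,11}  (accept∈set)
'a' @ 5: {1,3,4,5,6,7,8}  (accept∈set)
'b' @ 6: {1,3,4,5,6,7,8}  (accept∈set)
'a' @ 7: {1,3,4,5,6,7,8}  (accept∈set)
'c' @ 8: {}  — state set empty
end set {} — state 1 not in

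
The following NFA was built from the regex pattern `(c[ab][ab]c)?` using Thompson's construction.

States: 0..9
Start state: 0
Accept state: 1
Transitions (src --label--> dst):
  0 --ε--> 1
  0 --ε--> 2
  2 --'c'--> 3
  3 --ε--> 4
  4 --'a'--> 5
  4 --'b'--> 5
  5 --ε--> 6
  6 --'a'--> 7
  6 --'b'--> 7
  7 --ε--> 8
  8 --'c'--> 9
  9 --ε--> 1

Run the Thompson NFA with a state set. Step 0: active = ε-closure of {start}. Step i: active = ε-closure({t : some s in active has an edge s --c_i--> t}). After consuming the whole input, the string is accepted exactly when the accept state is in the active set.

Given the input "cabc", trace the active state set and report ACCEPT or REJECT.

Answer: ACCEPT

Steps:
initial (ε-close {0}): {0,1,2}
'c' @ 1: {3,4}
'a' @ 2: {5,6}
'b' @ 3: {7,8}
'c' @ 4: {1,9}  (accept∈set)
final: {1,9}; accept 1 in set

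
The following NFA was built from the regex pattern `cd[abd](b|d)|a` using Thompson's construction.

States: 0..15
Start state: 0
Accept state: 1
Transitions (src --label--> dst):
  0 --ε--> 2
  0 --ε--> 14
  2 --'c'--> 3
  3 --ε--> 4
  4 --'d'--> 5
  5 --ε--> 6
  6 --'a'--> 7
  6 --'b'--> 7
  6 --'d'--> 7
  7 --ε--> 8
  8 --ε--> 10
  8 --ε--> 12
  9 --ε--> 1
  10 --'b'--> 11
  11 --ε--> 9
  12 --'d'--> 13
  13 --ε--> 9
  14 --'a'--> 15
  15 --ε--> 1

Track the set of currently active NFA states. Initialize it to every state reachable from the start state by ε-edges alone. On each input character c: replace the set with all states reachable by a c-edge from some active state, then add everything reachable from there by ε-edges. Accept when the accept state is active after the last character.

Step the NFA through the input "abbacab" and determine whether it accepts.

Answer: REJECT

Derivation:
start: ε-closure({0}) = {0,2,14}
'a' @ 1: {1,15}  ✓accept
'b' @ 2: {}  — state set empty
rest 'bacab' ignored (set empty)
end set {} — state 1 not in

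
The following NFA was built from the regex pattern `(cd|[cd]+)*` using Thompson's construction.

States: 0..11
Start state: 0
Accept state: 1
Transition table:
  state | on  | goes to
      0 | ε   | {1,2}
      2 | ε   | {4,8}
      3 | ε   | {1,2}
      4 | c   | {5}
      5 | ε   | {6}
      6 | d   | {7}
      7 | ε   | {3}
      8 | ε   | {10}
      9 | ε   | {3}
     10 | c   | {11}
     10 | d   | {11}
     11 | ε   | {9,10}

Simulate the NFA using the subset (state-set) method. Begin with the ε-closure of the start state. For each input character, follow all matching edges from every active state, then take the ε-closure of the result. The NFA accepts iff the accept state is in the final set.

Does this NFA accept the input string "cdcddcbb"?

initial (ε-close {0}): {0,1,2,4,8,10}
'c' @ 1: {1,2,3,4,5,6,8,9,10,11}  [accepting]
'd' @ 2: {1,2,3,4,7,8,9,10,11}  [accepting]
'c' @ 3: {1,2,3,4,5,6,8,9,10,11}  [accepting]
'd' @ 4: {1,2,3,4,7,8,9,10,11}  [accepting]
'd' @ 5: {1,2,3,4,8,9,10,11}  [accepting]
'c' @ 6: {1,2,3,4,5,6,8,9,10,11}  [accepting]
'b' @ 7: {}  — no active states
rest 'b' ignored (set empty)
final: {}; accept 1 not in set

Answer: REJECT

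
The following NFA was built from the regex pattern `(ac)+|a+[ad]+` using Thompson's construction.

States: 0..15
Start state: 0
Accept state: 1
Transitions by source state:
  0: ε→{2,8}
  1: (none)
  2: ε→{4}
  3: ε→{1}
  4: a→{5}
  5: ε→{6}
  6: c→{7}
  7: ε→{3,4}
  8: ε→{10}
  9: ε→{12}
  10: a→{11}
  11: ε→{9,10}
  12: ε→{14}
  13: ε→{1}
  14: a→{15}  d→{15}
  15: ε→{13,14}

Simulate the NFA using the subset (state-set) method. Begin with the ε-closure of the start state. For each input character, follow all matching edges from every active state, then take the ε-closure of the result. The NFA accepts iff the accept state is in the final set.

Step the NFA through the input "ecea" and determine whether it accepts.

start: ε-closure({0}) = {0,2,4,8,10}
'e' @ 1: {}  — dead — no transitions
rest 'cea' ignored (set empty)
after full input: {}  (accept=1 not in)

Answer: REJECT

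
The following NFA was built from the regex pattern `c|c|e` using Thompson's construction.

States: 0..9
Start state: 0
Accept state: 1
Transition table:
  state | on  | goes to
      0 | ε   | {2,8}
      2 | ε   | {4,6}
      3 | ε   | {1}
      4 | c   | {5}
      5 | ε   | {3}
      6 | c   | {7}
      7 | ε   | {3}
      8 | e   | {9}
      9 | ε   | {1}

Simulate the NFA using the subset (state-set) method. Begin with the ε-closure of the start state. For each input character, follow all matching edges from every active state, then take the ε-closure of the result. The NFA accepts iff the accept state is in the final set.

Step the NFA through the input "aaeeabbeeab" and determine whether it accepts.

Answer: REJECT

Trace:
start: ε-closure({0}) = {0,2,4,6,8}
'a' @ 1: {}  — no active states
rest 'aeeabbeeab' ignored (set empty)
after full input: {}  (accept=1 not in)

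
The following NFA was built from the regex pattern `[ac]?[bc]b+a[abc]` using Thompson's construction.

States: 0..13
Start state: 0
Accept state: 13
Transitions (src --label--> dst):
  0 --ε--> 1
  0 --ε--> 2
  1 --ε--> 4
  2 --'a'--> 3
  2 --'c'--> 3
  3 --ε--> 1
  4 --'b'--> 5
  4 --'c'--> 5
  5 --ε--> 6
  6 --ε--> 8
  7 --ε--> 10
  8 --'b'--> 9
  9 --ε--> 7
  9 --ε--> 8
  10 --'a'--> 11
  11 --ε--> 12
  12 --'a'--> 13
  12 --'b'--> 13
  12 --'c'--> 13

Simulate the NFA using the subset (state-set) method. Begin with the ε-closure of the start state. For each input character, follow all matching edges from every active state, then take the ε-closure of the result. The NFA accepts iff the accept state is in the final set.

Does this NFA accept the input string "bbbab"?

start: ε-closure({0}) = {0,1,2,4}
'b' @ 1: {5,6,8}
'b' @ 2: {7,8,9,10}
'b' @ 3: {7,8,9,10}
'a' @ 4: {11,12}
'b' @ 5: {13}  [accepting]
final: {13}; accept 13 in set

Answer: ACCEPT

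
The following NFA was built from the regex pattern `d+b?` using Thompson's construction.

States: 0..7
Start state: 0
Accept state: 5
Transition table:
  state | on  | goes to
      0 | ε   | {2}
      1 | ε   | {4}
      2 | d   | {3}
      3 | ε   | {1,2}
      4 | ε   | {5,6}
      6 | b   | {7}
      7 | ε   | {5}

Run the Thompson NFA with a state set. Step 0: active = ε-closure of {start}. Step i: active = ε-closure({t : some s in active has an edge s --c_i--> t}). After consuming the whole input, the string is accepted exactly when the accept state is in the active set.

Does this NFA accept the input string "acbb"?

start: ε-closure({0}) = {0,2}
'a' @ 1: {}  — no active states
rest 'cbb' ignored (set empty)
end set {} — state 5 not in

Answer: REJECT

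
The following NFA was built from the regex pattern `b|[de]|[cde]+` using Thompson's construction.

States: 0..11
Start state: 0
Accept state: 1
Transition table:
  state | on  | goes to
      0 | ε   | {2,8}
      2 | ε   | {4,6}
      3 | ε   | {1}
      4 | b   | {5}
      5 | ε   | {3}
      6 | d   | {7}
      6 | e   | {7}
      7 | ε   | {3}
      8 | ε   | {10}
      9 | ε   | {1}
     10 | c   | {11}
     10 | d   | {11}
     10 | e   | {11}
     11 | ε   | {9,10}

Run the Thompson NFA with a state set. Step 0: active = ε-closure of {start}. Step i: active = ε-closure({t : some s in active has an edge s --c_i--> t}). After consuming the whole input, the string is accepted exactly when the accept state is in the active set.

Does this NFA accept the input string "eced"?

Answer: ACCEPT

Steps:
initial (ε-close {0}): {0,2,4,6,8,10}
'e' @ 1: {1,3,7,9,10,11}  [accepting]
'c' @ 2: {1,9,10,11}  [accepting]
'e' @ 3: {1,9,10,11}  [accepting]
'd' @ 4: {1,9,10,11}  [accepting]
after full input: {1,9,10,11}  (accept=1 in)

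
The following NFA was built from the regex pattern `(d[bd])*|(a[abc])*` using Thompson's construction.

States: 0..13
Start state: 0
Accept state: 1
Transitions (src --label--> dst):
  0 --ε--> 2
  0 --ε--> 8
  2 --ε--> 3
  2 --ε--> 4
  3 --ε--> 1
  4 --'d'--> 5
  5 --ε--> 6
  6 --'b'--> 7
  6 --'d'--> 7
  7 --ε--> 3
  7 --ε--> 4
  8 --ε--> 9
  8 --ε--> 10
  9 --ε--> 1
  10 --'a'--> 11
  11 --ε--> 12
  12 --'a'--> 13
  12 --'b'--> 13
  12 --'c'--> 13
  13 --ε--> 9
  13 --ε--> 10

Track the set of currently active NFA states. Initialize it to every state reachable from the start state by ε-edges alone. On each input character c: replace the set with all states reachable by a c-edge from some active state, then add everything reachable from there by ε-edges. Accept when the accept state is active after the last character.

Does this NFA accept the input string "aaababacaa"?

Answer: ACCEPT

Trace:
start: ε-closure({0}) = {0,1,2,3,4,8,9,10}
'a' @ 1: {11,12}
'a' @ 2: {1,9,10,13}  (accept∈set)
'a' @ 3: {11,12}
'b' @ 4: {1,9,10,13}  (accept∈set)
'a' @ 5: {11,12}
'b' @ 6: {1,9,10,13}  (accept∈set)
'a' @ 7: {11,12}
'c' @ 8: {1,9,10,13}  (accept∈set)
'a' @ 9: {11,12}
'a' @ 10: {1,9,10,13}  (accept∈set)
after full input: {1,9,10,13}  (accept=1 in)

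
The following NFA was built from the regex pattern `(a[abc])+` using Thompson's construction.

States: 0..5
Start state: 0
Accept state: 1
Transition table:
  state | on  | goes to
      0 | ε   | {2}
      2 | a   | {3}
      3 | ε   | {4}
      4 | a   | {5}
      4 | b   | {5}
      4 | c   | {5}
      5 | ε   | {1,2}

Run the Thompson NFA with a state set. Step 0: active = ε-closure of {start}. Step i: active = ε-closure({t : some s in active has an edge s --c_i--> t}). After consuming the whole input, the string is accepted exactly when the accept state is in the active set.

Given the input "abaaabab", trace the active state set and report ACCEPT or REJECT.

S₀ = ε-closure({0}) = {0,2}
'a' @ 1: {3,4}
'b' @ 2: {1,2,5}  (accept∈set)
'a' @ 3: {3,4}
'a' @ 4: {1,2,5}  (accept∈set)
'a' @ 5: {3,4}
'b' @ 6: {1,2,5}  (accept∈set)
'a' @ 7: {3,4}
'b' @ 8: {1,2,5}  (accept∈set)
after full input: {1,2,5}  (accept=1 in)

Answer: ACCEPT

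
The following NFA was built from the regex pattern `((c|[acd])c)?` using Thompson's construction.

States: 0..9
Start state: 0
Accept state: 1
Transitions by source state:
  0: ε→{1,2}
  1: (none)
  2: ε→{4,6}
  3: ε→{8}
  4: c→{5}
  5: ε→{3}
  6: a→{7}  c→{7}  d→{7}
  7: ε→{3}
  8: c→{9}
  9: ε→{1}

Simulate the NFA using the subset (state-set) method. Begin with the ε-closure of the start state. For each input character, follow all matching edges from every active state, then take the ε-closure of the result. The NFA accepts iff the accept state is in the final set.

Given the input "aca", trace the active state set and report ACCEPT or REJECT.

Answer: REJECT

Derivation:
S₀ = ε-closure({0}) = {0,1,2,4,6}
'a' @ 1: {3,7,8}
'c' @ 2: {1,9}  [accepting]
'a' @ 3: {}  — dead — no transitions
final: {}; accept 1 not in set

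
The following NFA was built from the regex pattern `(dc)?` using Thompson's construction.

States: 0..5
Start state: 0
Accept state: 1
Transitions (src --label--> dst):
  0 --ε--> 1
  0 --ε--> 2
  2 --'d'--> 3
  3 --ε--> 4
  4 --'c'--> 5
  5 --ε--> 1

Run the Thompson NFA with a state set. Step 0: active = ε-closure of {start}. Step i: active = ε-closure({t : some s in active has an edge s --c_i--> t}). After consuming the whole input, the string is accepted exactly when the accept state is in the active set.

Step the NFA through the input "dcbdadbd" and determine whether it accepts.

Answer: REJECT

Steps:
start: ε-closure({0}) = {0,1,2}
'd' @ 1: {3,4}
'c' @ 2: {1,5}  [accepting]
'b' @ 3: {}  — no active states
rest 'dadbd' ignored (set empty)
after full input: {}  (accept=1 not in)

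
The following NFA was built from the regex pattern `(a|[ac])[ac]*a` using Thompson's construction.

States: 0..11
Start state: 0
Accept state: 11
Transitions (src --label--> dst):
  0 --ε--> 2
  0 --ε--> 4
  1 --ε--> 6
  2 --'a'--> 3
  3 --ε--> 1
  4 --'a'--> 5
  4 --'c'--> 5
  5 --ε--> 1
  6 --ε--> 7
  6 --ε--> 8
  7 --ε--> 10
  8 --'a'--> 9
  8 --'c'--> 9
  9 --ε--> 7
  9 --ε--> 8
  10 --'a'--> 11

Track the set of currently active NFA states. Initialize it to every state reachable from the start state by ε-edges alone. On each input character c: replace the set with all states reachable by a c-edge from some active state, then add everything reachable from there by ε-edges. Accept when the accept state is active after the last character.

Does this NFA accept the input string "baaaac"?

initial (ε-close {0}): {0,2,4}
'b' @ 1: {}  — state set empty
rest 'aaaac' ignored (set empty)
end set {} — state 11 not in

Answer: REJECT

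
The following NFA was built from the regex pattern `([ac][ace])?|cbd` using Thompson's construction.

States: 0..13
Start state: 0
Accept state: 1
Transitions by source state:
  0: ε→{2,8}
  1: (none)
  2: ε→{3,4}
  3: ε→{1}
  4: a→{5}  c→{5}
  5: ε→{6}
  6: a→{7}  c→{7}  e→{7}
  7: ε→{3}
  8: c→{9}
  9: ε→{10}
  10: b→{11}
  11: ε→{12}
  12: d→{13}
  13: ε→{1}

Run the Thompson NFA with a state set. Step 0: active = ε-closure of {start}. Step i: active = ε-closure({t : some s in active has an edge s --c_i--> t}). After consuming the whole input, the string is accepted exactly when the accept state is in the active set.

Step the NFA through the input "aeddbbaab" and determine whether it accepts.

initial (ε-close {0}): {0,1,2,3,4,8}
'a' @ 1: {5,6}
'e' @ 2: {1,3,7}  ✓accept
'd' @ 3: {}  — no active states
rest 'dbbaab' ignored (set empty)
final: {}; accept 1 not in set

Answer: REJECT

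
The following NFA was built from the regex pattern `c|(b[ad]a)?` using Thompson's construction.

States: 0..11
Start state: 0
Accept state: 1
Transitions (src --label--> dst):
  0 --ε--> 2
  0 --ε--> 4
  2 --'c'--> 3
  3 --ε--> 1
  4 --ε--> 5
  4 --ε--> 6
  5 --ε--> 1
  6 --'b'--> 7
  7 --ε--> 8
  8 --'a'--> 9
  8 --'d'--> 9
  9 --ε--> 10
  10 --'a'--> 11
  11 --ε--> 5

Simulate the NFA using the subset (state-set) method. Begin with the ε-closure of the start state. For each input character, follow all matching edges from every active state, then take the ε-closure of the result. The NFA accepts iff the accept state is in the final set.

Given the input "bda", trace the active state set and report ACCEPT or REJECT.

initial (ε-close {0}): {0,1,2,4,5,6}
'b' @ 1: {7,8}
'd' @ 2: {9,10}
'a' @ 3: {1,5,11}  ✓accept
final: {1,5,11}; accept 1 in set

Answer: ACCEPT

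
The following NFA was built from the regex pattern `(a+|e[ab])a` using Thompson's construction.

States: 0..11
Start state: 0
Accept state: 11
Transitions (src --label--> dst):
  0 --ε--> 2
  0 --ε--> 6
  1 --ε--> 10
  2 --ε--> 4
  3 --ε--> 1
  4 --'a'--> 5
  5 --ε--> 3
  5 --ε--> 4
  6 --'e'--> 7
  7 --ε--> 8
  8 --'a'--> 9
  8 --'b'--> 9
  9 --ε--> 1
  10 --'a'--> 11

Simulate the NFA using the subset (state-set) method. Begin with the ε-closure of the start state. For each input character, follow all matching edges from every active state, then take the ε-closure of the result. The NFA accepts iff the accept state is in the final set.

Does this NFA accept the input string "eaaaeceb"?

Answer: REJECT

Trace:
start: ε-closure({0}) = {0,2,4,6}
'e' @ 1: {7,8}
'a' @ 2: {1,9,10}
'a' @ 3: {11}  [accepting]
'a' @ 4: {}  — no active states
rest 'eceb' ignored (set empty)
after full input: {}  (accept=11 not in)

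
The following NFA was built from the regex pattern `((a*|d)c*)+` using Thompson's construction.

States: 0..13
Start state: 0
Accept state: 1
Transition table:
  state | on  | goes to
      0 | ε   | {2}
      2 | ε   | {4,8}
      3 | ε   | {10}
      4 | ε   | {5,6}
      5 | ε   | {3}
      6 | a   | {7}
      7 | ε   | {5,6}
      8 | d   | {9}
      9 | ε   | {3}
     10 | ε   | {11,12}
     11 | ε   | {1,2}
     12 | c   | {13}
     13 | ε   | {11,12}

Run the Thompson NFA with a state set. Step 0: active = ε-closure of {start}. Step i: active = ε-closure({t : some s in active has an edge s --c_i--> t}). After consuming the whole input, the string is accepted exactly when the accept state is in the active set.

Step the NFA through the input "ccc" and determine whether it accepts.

S₀ = ε-closure({0}) = {0,1,2,3,4,5,6,8,10,11,12}
'c' @ 1: {1,2,3,4,5,6,8,10,11,12,13}  ✓accept
'c' @ 2: {1,2,3,4,5,6,8,10,11,12,13}  ✓accept
'c' @ 3: {1,2,3,4,5,6,8,10,11,12,13}  ✓accept
end set {1,2,3,4,5,6,8,10,11,12,13} — state 1 in

Answer: ACCEPT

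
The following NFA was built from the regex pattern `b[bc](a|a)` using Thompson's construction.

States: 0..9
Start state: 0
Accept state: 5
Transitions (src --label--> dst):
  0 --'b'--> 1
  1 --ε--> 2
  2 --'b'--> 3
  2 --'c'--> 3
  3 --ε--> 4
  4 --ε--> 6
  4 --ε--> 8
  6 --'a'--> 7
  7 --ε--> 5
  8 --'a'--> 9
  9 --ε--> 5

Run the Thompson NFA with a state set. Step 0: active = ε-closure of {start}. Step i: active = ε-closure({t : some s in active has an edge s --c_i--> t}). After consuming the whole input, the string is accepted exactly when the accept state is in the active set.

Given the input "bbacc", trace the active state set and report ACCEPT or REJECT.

S₀ = ε-closure({0}) = {0}
'b' @ 1: {1,2}
'b' @ 2: {3,4,6,8}
'a' @ 3: {5,7,9}  (accept∈set)
'c' @ 4: {}  — state set empty
rest 'c' ignored (set empty)
final: {}; accept 5 not in set

Answer: REJECT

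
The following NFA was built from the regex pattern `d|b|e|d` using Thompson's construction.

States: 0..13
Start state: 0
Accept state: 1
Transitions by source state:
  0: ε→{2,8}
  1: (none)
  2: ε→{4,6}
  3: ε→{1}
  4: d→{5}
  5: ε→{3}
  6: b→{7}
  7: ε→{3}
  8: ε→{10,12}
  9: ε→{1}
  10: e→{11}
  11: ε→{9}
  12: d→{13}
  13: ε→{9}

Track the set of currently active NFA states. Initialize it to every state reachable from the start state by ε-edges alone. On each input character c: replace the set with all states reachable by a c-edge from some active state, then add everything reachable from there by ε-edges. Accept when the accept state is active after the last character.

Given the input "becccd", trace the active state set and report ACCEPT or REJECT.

S₀ = ε-closure({0}) = {0,2,4,6,8,10,12}
'b' @ 1: {1,3,7}  ✓accept
'e' @ 2: {}  — no active states
rest 'cccd' ignored (set empty)
after full input: {}  (accept=1 not in)

Answer: REJECT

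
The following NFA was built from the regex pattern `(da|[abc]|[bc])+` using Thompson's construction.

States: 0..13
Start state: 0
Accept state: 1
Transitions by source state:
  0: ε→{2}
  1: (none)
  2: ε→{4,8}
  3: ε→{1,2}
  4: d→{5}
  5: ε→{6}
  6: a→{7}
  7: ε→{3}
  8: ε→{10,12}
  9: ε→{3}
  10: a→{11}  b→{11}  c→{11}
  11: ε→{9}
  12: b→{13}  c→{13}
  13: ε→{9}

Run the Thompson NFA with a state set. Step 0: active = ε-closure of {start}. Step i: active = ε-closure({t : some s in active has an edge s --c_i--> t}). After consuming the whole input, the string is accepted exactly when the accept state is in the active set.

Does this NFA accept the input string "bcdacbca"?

start: ε-closure({0}) = {0,2,4,8,10,12}
'b' @ 1: {1,2,3,4,8,9,10,11,12,13}  [accepting]
'c' @ 2: {1,2,3,4,8,9,10,11,12,13}  [accepting]
'd' @ 3: {5,6}
'a' @ 4: {1,2,3,4,7,8,10,12}  [accepting]
'c' @ 5: {1,2,3,4,8,9,10,11,12,13}  [accepting]
'b' @ 6: {1,2,3,4,8,9,10,11,12,13}  [accepting]
'c' @ 7: {1,2,3,4,8,9,10,11,12,13}  [accepting]
'a' @ 8: {1,2,3,4,8,9,10,11,12}  [accepting]
after full input: {1,2,3,4,8,9,10,11,12}  (accept=1 in)

Answer: ACCEPT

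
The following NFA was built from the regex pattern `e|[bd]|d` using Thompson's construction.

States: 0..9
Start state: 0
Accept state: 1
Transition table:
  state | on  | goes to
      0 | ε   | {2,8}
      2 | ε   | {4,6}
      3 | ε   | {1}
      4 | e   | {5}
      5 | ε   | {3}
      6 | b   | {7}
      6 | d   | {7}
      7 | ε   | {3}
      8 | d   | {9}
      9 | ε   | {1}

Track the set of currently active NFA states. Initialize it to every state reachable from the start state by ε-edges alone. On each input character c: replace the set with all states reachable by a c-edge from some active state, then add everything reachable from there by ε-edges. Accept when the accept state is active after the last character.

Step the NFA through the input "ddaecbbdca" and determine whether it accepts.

start: ε-closure({0}) = {0,2,4,6,8}
'd' @ 1: {1,3,7,9}  ✓accept
'd' @ 2: {}  — no active states
rest 'aecbbdca' ignored (set empty)
end set {} — state 1 not in

Answer: REJECT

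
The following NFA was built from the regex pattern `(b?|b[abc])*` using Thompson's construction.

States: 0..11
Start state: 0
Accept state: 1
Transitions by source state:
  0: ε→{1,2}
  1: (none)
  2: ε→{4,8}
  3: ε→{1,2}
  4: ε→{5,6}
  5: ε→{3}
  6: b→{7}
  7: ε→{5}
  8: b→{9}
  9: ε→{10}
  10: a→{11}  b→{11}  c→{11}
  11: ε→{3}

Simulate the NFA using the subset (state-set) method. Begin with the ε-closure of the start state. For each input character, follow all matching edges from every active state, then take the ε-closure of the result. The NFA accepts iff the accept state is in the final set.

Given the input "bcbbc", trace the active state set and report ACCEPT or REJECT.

Answer: ACCEPT

Trace:
S₀ = ε-closure({0}) = {0,1,2,3,4,5,6,8}
'b' @ 1: {1,2,3,4,5,6,7,8,9,10}  [accepting]
'c' @ 2: {1,2,3,4,5,6,8,11}  [accepting]
'b' @ 3: {1,2,3,4,5,6,7,8,9,10}  [accepting]
'b' @ 4: {1,2,3,4,5,6,7,8,9,10,11}  [accepting]
'c' @ 5: {1,2,3,4,5,6,8,11}  [accepting]
after full input: {1,2,3,4,5,6,8,11}  (accept=1 in)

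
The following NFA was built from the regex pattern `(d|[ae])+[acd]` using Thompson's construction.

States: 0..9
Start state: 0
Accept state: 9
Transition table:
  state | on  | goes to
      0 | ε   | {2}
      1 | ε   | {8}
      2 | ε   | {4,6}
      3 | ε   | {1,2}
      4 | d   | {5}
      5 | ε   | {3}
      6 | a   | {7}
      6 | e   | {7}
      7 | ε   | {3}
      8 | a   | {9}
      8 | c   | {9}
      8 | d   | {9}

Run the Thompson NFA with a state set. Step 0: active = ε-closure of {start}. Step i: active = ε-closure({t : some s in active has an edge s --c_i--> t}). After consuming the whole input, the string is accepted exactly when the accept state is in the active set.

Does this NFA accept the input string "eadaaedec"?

start: ε-closure({0}) = {0,2,4,6}
'e' @ 1: {1,2,3,4,6,7,8}
'a' @ 2: {1,2,3,4,6,7,8,9}  (accept∈set)
'd' @ 3: {1,2,3,4,5,6,8,9}  (accept∈set)
'a' @ 4: {1,2,3,4,6,7,8,9}  (accept∈set)
'a' @ 5: {1,2,3,4,6,7,8,9}  (accept∈set)
'e' @ 6: {1,2,3,4,6,7,8}
'd' @ 7: {1,2,3,4,5,6,8,9}  (accept∈set)
'e' @ 8: {1,2,3,4,6,7,8}
'c' @ 9: {9}  (accept∈set)
final: {9}; accept 9 in set

Answer: ACCEPT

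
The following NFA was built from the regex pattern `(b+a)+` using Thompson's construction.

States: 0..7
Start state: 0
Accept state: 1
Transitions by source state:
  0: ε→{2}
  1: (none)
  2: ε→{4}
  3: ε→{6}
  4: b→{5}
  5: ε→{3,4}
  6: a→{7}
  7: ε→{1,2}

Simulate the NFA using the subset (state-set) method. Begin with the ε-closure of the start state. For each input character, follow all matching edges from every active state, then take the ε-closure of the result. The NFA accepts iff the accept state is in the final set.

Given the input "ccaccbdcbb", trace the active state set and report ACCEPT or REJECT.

S₀ = ε-closure({0}) = {0,2,4}
'c' @ 1: {}  — dead — no transitions
rest 'caccbdcbb' ignored (set empty)
final: {}; accept 1 not in set

Answer: REJECT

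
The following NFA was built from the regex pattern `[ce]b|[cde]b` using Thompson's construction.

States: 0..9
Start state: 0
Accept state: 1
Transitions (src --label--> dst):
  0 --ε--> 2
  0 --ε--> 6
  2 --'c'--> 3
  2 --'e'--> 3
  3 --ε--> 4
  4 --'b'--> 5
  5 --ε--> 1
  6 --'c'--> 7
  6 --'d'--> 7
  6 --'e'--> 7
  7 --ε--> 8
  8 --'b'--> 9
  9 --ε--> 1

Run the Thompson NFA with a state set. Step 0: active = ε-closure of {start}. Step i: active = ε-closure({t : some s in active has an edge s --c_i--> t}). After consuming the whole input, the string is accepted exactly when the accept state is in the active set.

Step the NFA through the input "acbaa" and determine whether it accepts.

start: ε-closure({0}) = {0,2,6}
'a' @ 1: {}  — dead — no transitions
rest 'cbaa' ignored (set empty)
end set {} — state 1 not in

Answer: REJECT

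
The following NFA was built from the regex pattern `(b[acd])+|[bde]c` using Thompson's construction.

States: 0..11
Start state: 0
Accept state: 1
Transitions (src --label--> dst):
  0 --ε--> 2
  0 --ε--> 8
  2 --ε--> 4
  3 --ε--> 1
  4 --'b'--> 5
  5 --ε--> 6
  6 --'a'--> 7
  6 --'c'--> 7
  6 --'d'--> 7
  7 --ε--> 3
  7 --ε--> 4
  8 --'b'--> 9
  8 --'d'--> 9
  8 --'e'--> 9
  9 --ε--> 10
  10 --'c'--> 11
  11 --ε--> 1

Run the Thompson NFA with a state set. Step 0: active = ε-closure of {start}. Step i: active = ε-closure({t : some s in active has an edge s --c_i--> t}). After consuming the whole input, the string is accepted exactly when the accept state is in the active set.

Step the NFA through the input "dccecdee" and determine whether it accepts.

start: ε-closure({0}) = {0,2,4,8}
'd' @ 1: {9,10}
'c' @ 2: {1,11}  ✓accept
'c' @ 3: {}  — state set empty
rest 'ecdee' ignored (set empty)
after full input: {}  (accept=1 not in)

Answer: REJECT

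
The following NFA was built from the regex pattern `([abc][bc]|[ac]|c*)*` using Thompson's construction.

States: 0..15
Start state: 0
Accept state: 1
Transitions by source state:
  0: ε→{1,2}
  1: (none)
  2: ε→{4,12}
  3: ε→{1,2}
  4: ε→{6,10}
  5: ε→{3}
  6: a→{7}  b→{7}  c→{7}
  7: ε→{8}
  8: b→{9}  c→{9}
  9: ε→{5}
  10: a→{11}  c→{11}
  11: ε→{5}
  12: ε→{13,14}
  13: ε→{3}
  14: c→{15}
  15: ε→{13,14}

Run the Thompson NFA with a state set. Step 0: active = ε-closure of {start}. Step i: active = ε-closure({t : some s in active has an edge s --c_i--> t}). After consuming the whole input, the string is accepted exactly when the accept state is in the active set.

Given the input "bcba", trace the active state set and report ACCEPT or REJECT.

start: ε-closure({0}) = {0,1,2,3,4,6,10,12,13,14}
'b' @ 1: {7,8}
'c' @ 2: {1,2,3,4,5,6,9,10,12,13,14}  [accepting]
'b' @ 3: {7,8}
'a' @ 4: {}  — dead — no transitions
after full input: {}  (accept=1 not in)

Answer: REJECT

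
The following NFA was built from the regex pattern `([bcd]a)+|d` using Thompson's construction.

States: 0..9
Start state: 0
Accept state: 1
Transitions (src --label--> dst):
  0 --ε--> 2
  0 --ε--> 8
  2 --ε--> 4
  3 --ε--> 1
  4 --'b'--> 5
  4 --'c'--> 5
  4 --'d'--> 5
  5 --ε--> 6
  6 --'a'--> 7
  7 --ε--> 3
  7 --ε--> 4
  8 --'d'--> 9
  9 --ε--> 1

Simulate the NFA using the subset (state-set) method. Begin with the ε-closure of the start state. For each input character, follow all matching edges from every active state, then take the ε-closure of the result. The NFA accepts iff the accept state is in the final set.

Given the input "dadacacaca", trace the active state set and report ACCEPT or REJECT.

initial (ε-close {0}): {0,2,4,8}
'd' @ 1: {1,5,6,9}  ✓accept
'a' @ 2: {1,3,4,7}  ✓accept
'd' @ 3: {5,6}
'a' @ 4: {1,3,4,7}  ✓accept
'c' @ 5: {5,6}
'a' @ 6: {1,3,4,7}  ✓accept
'c' @ 7: {5,6}
'a' @ 8: {1,3,4,7}  ✓accept
'c' @ 9: {5,6}
'a' @ 10: {1,3,4,7}  ✓accept
end set {1,3,4,7} — state 1 in

Answer: ACCEPT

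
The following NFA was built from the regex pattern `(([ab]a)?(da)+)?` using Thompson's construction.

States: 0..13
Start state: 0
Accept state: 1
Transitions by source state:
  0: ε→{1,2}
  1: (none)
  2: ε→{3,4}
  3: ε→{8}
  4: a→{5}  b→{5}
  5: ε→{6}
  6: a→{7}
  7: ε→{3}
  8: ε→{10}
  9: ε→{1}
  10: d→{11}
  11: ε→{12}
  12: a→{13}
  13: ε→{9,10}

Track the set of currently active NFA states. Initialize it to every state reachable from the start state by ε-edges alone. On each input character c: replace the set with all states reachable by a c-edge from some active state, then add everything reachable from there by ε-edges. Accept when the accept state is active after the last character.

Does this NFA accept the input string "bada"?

initial (ε-close {0}): {0,1,2,3,4,8,10}
'b' @ 1: {5,6}
'a' @ 2: {3,7,8,10}
'd' @ 3: {11,12}
'a' @ 4: {1,9,10,13}  [accepting]
after full input: {1,9,10,13}  (accept=1 in)

Answer: ACCEPT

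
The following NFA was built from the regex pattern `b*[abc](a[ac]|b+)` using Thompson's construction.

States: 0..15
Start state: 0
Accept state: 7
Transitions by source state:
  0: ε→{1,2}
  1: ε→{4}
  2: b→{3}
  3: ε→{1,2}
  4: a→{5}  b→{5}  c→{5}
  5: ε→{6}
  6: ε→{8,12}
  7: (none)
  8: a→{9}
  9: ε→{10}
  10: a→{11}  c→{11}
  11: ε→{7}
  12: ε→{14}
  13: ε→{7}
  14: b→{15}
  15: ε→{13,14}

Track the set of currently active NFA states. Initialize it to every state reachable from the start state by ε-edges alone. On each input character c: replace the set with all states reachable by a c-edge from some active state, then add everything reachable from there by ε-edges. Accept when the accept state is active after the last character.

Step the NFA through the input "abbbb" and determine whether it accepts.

Answer: ACCEPT

Trace:
S₀ = ε-closure({0}) = {0,1,2,4}
'a' @ 1: {5,6,8,12,14}
'b' @ 2: {7,13,14,15}  [accepting]
'b' @ 3: {7,13,14,15}  [accepting]
'b' @ 4: {7,13,14,15}  [accepting]
'b' @ 5: {7,13,14,15}  [accepting]
after full input: {7,13,14,15}  (accept=7 in)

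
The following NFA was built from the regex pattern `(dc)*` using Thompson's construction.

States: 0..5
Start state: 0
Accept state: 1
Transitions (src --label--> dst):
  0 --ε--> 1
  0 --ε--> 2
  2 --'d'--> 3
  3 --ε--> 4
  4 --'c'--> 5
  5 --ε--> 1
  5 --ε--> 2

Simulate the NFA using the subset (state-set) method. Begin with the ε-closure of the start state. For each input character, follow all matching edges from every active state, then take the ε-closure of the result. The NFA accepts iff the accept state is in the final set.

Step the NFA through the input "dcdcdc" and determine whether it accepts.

Answer: ACCEPT

Steps:
initial (ε-close {0}): {0,1,2}
'd' @ 1: {3,4}
'c' @ 2: {1,2,5}  ✓accept
'd' @ 3: {3,4}
'c' @ 4: {1,2,5}  ✓accept
'd' @ 5: {3,4}
'c' @ 6: {1,2,5}  ✓accept
final: {1,2,5}; accept 1 in set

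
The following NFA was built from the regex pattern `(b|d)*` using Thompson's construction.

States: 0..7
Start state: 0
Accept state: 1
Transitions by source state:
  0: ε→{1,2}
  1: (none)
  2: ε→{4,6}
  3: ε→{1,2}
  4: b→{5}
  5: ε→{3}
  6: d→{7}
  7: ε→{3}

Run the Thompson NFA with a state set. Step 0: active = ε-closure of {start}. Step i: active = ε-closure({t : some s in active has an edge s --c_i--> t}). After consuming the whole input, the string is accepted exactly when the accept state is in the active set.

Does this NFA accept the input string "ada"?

start: ε-closure({0}) = {0,1,2,4,6}
'a' @ 1: {}  — no active states
rest 'da' ignored (set empty)
after full input: {}  (accept=1 not in)

Answer: REJECT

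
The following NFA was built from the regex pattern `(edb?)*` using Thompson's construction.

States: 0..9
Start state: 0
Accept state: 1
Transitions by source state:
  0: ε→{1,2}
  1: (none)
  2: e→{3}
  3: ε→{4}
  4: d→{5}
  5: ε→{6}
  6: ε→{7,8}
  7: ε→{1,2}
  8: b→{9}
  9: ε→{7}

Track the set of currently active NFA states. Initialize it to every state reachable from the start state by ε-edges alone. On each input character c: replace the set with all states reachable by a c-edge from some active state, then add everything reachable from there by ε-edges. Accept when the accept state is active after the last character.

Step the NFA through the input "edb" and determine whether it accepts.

Answer: ACCEPT

Steps:
S₀ = ε-closure({0}) = {0,1,2}
'e' @ 1: {3,4}
'd' @ 2: {1,2,5,6,7,8}  [accepting]
'b' @ 3: {1,2,7,9}  [accepting]
after full input: {1,2,7,9}  (accept=1 in)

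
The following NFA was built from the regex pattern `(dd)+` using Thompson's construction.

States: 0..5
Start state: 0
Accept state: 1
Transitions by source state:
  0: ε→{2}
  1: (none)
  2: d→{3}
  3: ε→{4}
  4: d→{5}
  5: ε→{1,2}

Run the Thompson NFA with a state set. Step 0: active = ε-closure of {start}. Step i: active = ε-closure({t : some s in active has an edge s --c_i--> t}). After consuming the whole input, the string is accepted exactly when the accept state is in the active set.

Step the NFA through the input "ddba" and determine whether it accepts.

S₀ = ε-closure({0}) = {0,2}
'd' @ 1: {3,4}
'd' @ 2: {1,2,5}  [accepting]
'b' @ 3: {}  — no active states
rest 'a' ignored (set empty)
final: {}; accept 1 not in set

Answer: REJECT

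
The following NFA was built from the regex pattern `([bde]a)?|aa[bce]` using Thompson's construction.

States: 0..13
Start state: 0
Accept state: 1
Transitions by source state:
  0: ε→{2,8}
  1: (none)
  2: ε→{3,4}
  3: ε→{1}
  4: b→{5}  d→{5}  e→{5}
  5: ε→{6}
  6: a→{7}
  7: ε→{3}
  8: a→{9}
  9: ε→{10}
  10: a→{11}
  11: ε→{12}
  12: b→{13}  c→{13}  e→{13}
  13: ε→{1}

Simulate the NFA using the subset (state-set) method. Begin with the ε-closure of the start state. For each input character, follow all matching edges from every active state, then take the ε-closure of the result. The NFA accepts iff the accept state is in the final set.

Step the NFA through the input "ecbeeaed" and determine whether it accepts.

Answer: REJECT

Derivation:
S₀ = ε-closure({0}) = {0,1,2,3,4,8}
'e' @ 1: {5,6}
'c' @ 2: {}  — state set empty
rest 'beeaed' ignored (set empty)
after full input: {}  (accept=1 not in)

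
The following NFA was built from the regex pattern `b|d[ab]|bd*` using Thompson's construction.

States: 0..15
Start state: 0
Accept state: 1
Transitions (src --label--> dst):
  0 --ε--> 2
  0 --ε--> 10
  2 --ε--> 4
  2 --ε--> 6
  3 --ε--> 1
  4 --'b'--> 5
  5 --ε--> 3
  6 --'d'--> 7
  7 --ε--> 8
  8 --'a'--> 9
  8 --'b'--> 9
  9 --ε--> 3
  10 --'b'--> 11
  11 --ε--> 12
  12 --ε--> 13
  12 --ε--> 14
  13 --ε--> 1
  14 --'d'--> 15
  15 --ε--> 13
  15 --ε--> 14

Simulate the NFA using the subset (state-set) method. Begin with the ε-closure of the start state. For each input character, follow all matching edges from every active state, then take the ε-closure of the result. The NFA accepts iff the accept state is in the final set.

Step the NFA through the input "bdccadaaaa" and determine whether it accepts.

initial (ε-close {0}): {0,2,4,6,10}
'b' @ 1: {1,3,5,11,12,13,14}  (accept∈set)
'd' @ 2: {1,13,14,15}  (accept∈set)
'c' @ 3: {}  — dead — no transitions
rest 'cadaaaa' ignored (set empty)
final: {}; accept 1 not in set

Answer: REJECT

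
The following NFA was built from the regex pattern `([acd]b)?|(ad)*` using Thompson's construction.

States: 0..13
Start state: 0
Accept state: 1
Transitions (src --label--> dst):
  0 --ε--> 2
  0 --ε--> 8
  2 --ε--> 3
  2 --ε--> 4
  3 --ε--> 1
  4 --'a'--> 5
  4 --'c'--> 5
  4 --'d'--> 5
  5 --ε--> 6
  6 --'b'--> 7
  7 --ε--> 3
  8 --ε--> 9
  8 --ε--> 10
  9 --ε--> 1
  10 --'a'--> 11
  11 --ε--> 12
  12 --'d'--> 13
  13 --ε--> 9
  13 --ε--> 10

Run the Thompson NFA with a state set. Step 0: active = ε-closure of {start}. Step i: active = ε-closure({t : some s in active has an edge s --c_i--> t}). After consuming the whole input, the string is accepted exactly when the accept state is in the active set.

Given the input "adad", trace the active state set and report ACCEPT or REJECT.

Answer: ACCEPT

Derivation:
initial (ε-close {0}): {0,1,2,3,4,8,9,10}
'a' @ 1: {5,6,11,12}
'd' @ 2: {1,9,10,13}  [accepting]
'a' @ 3: {11,12}
'd' @ 4: {1,9,10,13}  [accepting]
after full input: {1,9,10,13}  (accept=1 in)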